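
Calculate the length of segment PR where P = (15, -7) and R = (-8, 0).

d = sqrt((-23)^2 + (7)^2) = sqrt(578) = 17*sqrt(2)

17*sqrt(2)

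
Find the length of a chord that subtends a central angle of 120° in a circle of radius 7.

Chord = 2(7) sin(60°) = 7*sqrt(3)

7*sqrt(3)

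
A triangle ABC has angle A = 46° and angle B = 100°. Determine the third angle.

Let angle C = x. Then 46 + 100 + x = 180.
x = 180 - 146 = 34 degrees.

34 degrees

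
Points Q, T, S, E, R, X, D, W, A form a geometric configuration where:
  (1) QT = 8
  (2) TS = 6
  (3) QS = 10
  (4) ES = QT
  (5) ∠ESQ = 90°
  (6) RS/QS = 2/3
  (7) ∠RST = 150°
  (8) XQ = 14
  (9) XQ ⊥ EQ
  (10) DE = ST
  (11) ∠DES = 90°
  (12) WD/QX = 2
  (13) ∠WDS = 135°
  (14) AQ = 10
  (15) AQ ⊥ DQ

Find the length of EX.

From the given relations: ES = QT = 8.
Step 1: By the law of cosines on triangle ESQ: EQ² = 8² + 10² − 2·8·10·cos(90°) = 164, so EQ = 2·√41.
Step 2: By the law of cosines on triangle EQX: EX² = (2·√41)² + 14² − 2·2·√41·14·cos(90°) = 360, so EX = 6·√10.

Therefore, the length of EX = 6·√10.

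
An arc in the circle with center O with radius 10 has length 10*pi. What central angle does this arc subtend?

θ = 360 × 10*pi / (2π × 10) = 180° (rearranging arc length formula).

180°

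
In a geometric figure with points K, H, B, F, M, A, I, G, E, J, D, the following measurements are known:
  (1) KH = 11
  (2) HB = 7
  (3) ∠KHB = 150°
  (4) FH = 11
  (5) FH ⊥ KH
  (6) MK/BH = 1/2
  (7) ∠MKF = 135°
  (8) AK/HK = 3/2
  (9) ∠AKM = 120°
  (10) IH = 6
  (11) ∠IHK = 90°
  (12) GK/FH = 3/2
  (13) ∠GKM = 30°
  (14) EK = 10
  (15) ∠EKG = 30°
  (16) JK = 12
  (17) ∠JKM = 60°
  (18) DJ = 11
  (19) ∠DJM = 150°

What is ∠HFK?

Step 1: By the law of cosines on triangle FHK: FK² = 11² + 11² − 2·11·11·cos(90°) = 242, so FK = 11·√2.
Step 2: By the inverse law of cosines on triangle HFK: cos(∠HFK) = (11² + (11·√2)² − 11²) / (2·11·11·√2) = 242/342.24 = 0.7071, so ∠HFK = 45°.

Therefore, the measure of angle ∠HFK = 45°.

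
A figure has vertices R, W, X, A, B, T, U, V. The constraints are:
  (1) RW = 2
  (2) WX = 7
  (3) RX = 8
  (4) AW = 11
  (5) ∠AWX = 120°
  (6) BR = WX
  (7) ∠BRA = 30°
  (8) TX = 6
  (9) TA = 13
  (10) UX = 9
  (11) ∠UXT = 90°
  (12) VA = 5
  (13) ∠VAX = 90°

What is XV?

Step 1: By the law of cosines on triangle XWA: XA² = 7² + 11² − 2·7·11·cos(120°) = 247, so XA ≈ 15.72.
Step 2: By the law of cosines on triangle XAV: XV² = 15.72² + 5² − 2·15.72·5·cos(90°) = 272, so XV = 4·√17.

Therefore, the length of XV = 4·√17.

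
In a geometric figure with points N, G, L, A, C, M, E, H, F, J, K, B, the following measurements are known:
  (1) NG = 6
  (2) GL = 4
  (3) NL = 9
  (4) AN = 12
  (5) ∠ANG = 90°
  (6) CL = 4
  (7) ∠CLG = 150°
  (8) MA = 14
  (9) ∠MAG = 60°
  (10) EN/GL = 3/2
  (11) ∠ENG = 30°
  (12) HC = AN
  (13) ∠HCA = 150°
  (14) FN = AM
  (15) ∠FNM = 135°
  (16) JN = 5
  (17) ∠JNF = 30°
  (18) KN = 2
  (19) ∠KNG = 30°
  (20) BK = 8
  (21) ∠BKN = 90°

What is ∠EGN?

From the given relations: EN = 3/2·GL = 3/2·4 = 6.
Step 1: By the law of cosines on triangle GNE: GE² = 6² + 6² − 2·6·6·cos(30°) = 9.65, so GE ≈ 3.11.
Step 2: By the inverse law of cosines on triangle EGN: cos(∠EGN) = (3.11² + 6² − 6²) / (2·3.11·6) = 9.65/37.27 = 0.2588, so ∠EGN = 75°.

Therefore, the measure of angle ∠EGN = 75°.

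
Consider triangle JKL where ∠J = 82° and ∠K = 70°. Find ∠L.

The interior angles sum to 180°: angle L = 180 - 82 - 70 = 28°.
The triangle is acute (angles 82°, 70°, 28°).

28 degrees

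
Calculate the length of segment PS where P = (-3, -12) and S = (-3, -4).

The horizontal distance is |-3 - -3| = 0 and the vertical distance is |-4 - -12| = 8.
By the Pythagorean theorem, d = sqrt(0^2 + 8^2) = sqrt(64) = 8.

8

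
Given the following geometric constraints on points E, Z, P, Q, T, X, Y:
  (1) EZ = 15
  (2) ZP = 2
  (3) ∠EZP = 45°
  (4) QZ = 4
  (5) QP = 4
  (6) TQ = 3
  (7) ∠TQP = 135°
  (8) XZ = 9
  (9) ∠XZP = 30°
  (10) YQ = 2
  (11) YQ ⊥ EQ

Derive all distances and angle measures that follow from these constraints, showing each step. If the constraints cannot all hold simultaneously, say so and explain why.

The constraints are consistent.

Step 1: From EZ = 15, ZP = 2, and ∠EZP = 45°, by the law of cosines:
  EP² = EZ² + ZP² - 2·EZ·ZP·cos(45°) = 225 + 4 - 42.43 = 186.6
  EP ≈ 13.66

Step 2: From PQ = 4, QT = 3, and ∠PQT = 135°, by the law of cosines:
  PT² = PQ² + QT² - 2·PQ·QT·cos(135°) = 16 + 9 + 16.97 = 41.97
  PT ≈ 6.48

Step 3: From PZ = 2, ZX = 9, and ∠PZX = 30°, by the law of cosines:
  PX² = PZ² + ZX² - 2·PZ·ZX·cos(30°) = 4 + 81 - 31.18 = 53.82
  PX ≈ 7.34

Step 4: From ZP = 2, ZQ = 4, PQ = 4, by the inverse law of cosines:
  cos(∠PZQ) = (ZP² + ZQ² - PQ²) / (2·ZP·ZQ)
  ∠PZQ = 75.52°

Step 5: From PQ = 4, PZ = 2, QZ = 4, by the inverse law of cosines:
  cos(∠QPZ) = (PQ² + PZ² - QZ²) / (2·PQ·PZ)
  ∠QPZ = 75.52°

Step 6: From QP = 4, QZ = 4, PZ = 2, by the inverse law of cosines:
  cos(∠PQZ) = (QP² + QZ² - PZ²) / (2·QP·QZ)
  ∠PQZ = 28.96°

Step 7: From EP = 13.66, EZ = 15, PZ = 2, by the inverse law of cosines:
  cos(∠PEZ) = (EP² + EZ² - PZ²) / (2·EP·EZ)
  ∠PEZ = 5.94°

Step 8: From PE = 13.66, PZ = 2, EZ = 15, by the inverse law of cosines:
  cos(∠EPZ) = (PE² + PZ² - EZ²) / (2·PE·PZ)
  ∠EPZ = 129.06°

Step 9: From PQ = 4, PT = 6.48, QT = 3, by the inverse law of cosines:
  cos(∠QPT) = (PQ² + PT² - QT²) / (2·PQ·PT)
  ∠QPT = 19.11°

Step 10: From PX = 7.34, PZ = 2, XZ = 9, by the inverse law of cosines:
  cos(∠XPZ) = (PX² + PZ² - XZ²) / (2·PX·PZ)
  ∠XPZ = 142.17°

Step 11: From TP = 6.48, TQ = 3, PQ = 4, by the inverse law of cosines:
  cos(∠PTQ) = (TP² + TQ² - PQ²) / (2·TP·TQ)
  ∠PTQ = 25.89°

Step 12: From XP = 7.34, XZ = 9, PZ = 2, by the inverse law of cosines:
  cos(∠PXZ) = (XP² + XZ² - PZ²) / (2·XP·XZ)
  ∠PXZ = 7.83°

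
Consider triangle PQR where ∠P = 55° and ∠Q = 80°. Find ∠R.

The interior angles sum to 180°: angle R = 180 - 55 - 80 = 45°.
The triangle is acute (angles 55°, 80°, 45°).

45 degrees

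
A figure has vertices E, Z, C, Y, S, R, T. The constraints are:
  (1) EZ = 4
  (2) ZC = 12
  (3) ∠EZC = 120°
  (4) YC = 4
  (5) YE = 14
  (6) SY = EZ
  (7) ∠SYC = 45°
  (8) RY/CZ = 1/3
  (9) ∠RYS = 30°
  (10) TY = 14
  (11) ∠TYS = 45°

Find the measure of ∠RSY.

From the given relations: SY = EZ = 4; RY = 1/3·CZ = 1/3·12 = 4.
Step 1: By the law of cosines on triangle SYR: SR² = 4² + 4² − 2·4·4·cos(30°) = 4.29, so SR ≈ 2.07.
Step 2: By the inverse law of cosines on triangle RSY: cos(∠RSY) = (2.07² + 4² − 4²) / (2·2.07·4) = 4.29/16.56 = 0.2588, so ∠RSY = 75°.

Therefore, the measure of angle ∠RSY = 75°.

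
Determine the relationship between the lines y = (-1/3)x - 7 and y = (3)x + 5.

Slope of line 1: m1 = -1/3
Slope of line 2: m2 = 3
m1 * m2 = (-1/3) * (3) = -1 = -1, so the lines are perpendicular.

Perpendicular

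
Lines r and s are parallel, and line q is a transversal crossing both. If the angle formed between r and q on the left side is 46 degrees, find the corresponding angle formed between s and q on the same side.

Corresponding angles are equal: 46 degrees.

46 degrees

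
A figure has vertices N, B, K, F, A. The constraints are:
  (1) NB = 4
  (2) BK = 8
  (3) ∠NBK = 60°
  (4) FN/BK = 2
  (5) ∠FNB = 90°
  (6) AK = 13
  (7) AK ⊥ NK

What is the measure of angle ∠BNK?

Step 1: By the law of cosines on triangle NBK: NK² = 4² + 8² − 2·4·8·cos(60°) = 48, so NK = 4·√3.
Step 2: By the inverse law of cosines on triangle BNK: cos(∠BNK) = (4² + (4·√3)² − 8²) / (2·4·4·√3) = 0/55.43 = 0, so ∠BNK = 90°.

Therefore, the measure of angle ∠BNK = 90°.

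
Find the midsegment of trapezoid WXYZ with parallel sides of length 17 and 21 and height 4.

midsegment = (17 + 21) / 2 = 38 / 2 = 19

19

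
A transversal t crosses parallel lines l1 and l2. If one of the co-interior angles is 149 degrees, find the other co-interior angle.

Co-interior angles sum to 180: 180 - 149 = 31 degrees.

31 degrees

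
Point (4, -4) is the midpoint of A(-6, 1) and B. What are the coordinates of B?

Using the midpoint formula: M = ((x1 + x2)/2, (y1 + y2)/2)
We know M = (4, -4) and A = (-6, 1)
For x: 4 = (-6 + x2)/2, so x2 = 2*4 - -6 = 14
For y: -4 = (1 + y2)/2, so y2 = 2*-4 - 1 = -9
B = (14, -9)

(14, -9)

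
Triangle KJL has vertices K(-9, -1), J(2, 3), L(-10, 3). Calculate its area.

Using the Shoelace formula for a triangle:
Area = (1/2)|x0(y1 - y2) + x1(y2 - y0) + x2(y0 - y1)|
Area = (1/2)|-9(3 - 3) + 2(3 - -1) + -10(-1 - 3)|
Area = (1/2)|0 + 8 + 40|
Area = (1/2)|48|
Area = (1/2)(48)
Area = 24

24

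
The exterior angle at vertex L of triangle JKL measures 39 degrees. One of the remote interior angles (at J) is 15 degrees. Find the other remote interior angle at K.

The exterior angle theorem states that an exterior angle equals the sum of the two non-adjacent interior angles.
So 39 = 15 + angle K, which gives angle K = 39 - 15 = 24 degrees.

24 degrees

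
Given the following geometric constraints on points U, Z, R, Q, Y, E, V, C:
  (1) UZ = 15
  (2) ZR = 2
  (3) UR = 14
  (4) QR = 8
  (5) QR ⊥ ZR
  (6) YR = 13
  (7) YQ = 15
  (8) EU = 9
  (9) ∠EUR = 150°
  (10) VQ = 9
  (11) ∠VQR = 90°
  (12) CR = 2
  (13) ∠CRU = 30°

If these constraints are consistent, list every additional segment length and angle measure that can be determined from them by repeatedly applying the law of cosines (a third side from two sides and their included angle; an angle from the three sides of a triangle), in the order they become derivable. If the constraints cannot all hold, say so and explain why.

The constraints are consistent. Derivable facts, in order:
After 1 step:
- RE ≈ 22.25
- RV = √145
- UC ≈ 12.31
- ZQ = 2·√17
- ∠QRY = 87.8°
- ∠QYR = 32.2°
- ∠RQY = 60°
- ∠RUZ = 6.85°
- ∠RZU = 56.63°
- ∠URZ = 116.51°
After 2 steps:
- ∠CUR = 4.66°
- ∠ERU = 11.67°
- ∠QRV = 48.37°
- ∠QVR = 41.63°
- ∠QZR = 75.96°
- ∠RCU = 145.34°
- ∠REU = 18.33°
- ∠RQZ = 14.04°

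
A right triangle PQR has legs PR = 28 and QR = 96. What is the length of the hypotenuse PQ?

By the Pythagorean theorem: PQ^2 = PR^2 + QR^2
PQ^2 = 28^2 + 96^2 = 784 + 9216 = 10000
PQ = sqrt(10000) = 100

100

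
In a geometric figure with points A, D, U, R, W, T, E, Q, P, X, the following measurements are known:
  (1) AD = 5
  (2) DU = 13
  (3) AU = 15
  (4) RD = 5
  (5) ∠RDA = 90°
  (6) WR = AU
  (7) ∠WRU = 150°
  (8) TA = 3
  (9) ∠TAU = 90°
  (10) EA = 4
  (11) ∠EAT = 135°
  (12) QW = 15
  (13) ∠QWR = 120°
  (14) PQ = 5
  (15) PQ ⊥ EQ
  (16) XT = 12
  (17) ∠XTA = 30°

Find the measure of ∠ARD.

Step 1: By the law of cosines on triangle RDA: RA² = 5² + 5² − 2·5·5·cos(90°) = 50, so RA = 5·√2.
Step 2: By the inverse law of cosines on triangle ARD: cos(∠ARD) = ((5·√2)² + 5² − 5²) / (2·5·√2·5) = 50/70.71 = 0.7071, so ∠ARD = 45°.

Therefore, the measure of angle ∠ARD = 45°.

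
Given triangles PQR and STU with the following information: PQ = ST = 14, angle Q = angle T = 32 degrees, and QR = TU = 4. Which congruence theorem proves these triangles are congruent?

The given information matches SAS: Two pairs of corresponding sides and the included angle are equal (Side-Angle-Side).

SAS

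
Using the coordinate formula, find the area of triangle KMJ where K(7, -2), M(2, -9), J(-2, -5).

Shoelace: Area = (1/2)|7(-9--5) + 2(-5--2) + -2(-2--9)| = (1/2)(48) = 24

24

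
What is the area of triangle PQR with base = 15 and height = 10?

Area = (1/2) * base * height
Area = (1/2) * 15 * 10
Area = 75

75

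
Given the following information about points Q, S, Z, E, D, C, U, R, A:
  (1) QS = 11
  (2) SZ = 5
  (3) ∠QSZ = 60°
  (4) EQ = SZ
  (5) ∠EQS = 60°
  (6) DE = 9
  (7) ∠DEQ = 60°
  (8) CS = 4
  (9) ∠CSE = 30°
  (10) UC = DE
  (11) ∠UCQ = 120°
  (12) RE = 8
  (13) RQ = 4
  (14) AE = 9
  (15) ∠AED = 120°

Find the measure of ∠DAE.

Step 1: By the law of cosines on triangle AED: AD² = 9² + 9² − 2·9·9·cos(120°) = 243, so AD = 9·√3.
Step 2: By the inverse law of cosines on triangle DAE: cos(∠DAE) = ((9·√3)² + 9² − 9²) / (2·9·√3·9) = 243/280.59 = 0.866, so ∠DAE = 30°.

Therefore, the measure of angle ∠DAE = 30°.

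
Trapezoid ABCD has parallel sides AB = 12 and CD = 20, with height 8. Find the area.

Area of a trapezoid = (base1 + base2) * height / 2
Area = (12 + 20) * 8 / 2
Area = 32 * 8 / 2
Area = 256 / 2
Area = 128

128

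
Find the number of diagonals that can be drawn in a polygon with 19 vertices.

Total line segments between 19 vertices = C(19,2) = 171.
Subtract the 19 sides: 171 - 19 = 152 diagonals.

152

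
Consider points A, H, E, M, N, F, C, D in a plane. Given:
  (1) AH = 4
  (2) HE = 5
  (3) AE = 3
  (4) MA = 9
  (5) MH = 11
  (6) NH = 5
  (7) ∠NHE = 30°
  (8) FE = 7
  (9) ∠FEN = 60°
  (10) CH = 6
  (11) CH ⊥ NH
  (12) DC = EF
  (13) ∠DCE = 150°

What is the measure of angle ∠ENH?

Step 1: By the law of cosines on triangle NHE: NE² = 5² + 5² − 2·5·5·cos(30°) = 6.7, so NE ≈ 2.59.
Step 2: By the inverse law of cosines on triangle ENH: cos(∠ENH) = (2.59² + 5² − 5²) / (2·2.59·5) = 6.7/25.88 = 0.2588, so ∠ENH = 75°.

Therefore, the measure of angle ∠ENH = 75°.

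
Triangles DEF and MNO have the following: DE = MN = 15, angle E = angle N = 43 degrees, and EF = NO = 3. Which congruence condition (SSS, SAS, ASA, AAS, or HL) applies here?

Consider the given information: DE = MN = 15, angle E = angle N = 43 degrees, and EF = NO = 3
This is not SSS or HL: SSS requires all three pairs of sides, but we don't have that. HL only applies to right triangles with matching hypotenuse and leg.
The correct criterion is SAS. Two pairs of corresponding sides and the included angle are equal (Side-Angle-Side).

SAS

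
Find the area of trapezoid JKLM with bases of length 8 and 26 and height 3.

Area = (8 + 26) * 3 / 2 = 102 / 2 = 51

51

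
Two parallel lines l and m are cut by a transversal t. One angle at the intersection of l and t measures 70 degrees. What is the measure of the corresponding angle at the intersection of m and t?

Corresponding angles are equal: 70 degrees.

70 degrees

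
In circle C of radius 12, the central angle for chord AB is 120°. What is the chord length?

Chord length = 2r sin(θ/2)
= 2 × 12 × sin(120°/2)
= 2 × 12 × sin(60°)
= 12*sqrt(3)

12*sqrt(3)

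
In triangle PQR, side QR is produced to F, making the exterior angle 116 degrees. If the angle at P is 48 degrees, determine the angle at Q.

The exterior angle theorem states that an exterior angle equals the sum of the two non-adjacent interior angles.
So 116 = 48 + angle Q, which gives angle Q = 116 - 48 = 68 degrees.

68 degrees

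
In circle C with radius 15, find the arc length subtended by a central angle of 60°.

Arc length = 2π(15)(1/6) = 5*pi

5*pi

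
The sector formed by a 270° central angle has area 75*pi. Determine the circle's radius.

Sector area A = πr² × θ/360, so r² = 360A / (πθ).
r² = 360 × 75*pi / (π × 270)
r² = 100
r = 10

10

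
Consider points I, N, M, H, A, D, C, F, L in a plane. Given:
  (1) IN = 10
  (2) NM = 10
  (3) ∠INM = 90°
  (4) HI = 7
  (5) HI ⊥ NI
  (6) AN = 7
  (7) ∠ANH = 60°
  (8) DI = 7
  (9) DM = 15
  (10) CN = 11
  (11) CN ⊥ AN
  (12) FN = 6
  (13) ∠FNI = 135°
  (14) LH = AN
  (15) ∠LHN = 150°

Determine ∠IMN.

Step 1: By the law of cosines on triangle MNI: MI² = 10² + 10² − 2·10·10·cos(90°) = 200, so MI = 10·√2.
Step 2: By the inverse law of cosines on triangle IMN: cos(∠IMN) = ((10·√2)² + 10² − 10²) / (2·10·√2·10) = 200/282.84 = 0.7071, so ∠IMN = 45°.

Therefore, the measure of angle ∠IMN = 45°.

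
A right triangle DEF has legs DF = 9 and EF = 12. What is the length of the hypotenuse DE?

By the Pythagorean theorem: DE^2 = DF^2 + EF^2
DE^2 = 9^2 + 12^2 = 81 + 144 = 225
DE = sqrt(225) = 15

15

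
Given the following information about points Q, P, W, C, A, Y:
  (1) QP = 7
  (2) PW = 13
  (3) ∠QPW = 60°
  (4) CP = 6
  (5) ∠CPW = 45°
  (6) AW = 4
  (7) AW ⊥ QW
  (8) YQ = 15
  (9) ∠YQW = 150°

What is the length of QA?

Step 1: By the law of cosines on triangle QPW: QW² = 7² + 13² − 2·7·13·cos(60°) = 127, so QW = √127.
Step 2: By the law of cosines on triangle QWA: QA² = √127² + 4² − 2·√127·4·cos(90°) = 143, so QA = √143.

Therefore, the length of QA = √143.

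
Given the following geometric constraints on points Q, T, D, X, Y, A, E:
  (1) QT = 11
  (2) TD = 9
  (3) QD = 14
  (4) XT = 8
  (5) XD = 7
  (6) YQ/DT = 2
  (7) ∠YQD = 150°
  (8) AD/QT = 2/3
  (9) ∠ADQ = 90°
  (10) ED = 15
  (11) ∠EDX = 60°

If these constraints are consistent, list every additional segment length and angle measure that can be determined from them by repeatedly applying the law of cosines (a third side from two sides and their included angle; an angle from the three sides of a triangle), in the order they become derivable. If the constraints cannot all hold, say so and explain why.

The constraints are consistent. Derivable facts, in order:
After 1 step:
- DY ≈ 30.93
- QA ≈ 15.8
- XE = 13
- ∠DQT = 39.98°
- ∠DTQ = 88.26°
- ∠DTX = 48.19°
- ∠DXT = 73.4°
- ∠QDT = 51.75°
- ∠TDX = 58.41°
After 2 steps:
- ∠AQD = 27.65°
- ∠DAQ = 62.35°
- ∠DEX = 27.8°
- ∠DXE = 92.2°
- ∠DYQ = 13.08°
- ∠QDY = 16.92°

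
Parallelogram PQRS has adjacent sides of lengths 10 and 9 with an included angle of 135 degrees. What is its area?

The area of a parallelogram equals the product of two adjacent sides times the sine of the included angle.
This is because the height equals 9 * sin(135°) = 9*sqrt(2)/2.
Area = 10 * 9*sqrt(2)/2 = 45*sqrt(2)

45*sqrt(2)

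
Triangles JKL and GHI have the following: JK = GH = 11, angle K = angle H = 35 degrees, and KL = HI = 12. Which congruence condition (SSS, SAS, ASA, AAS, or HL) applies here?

Consider the given information: JK = GH = 11, angle K = angle H = 35 degrees, and KL = HI = 12
This is not ASA or HL: ASA requires two angles and the side between them. HL only applies to right triangles with matching hypotenuse and leg.
The correct criterion is SAS. Two pairs of corresponding sides and the included angle are equal (Side-Angle-Side).

SAS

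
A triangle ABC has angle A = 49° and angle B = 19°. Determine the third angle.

Let angle C = x. Then 49 + 19 + x = 180.
x = 180 - 68 = 112 degrees.

112 degrees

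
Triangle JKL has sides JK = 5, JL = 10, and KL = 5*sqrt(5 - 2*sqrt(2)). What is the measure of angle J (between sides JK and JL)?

By the inverse law of cosines: cos(J) = (JK² + JL² - KL²) / (2 × JK × JL)
cos(J) = (5² + 10² - (5*sqrt(5 - 2*sqrt(2)))²) / (2 × 5 × 10)
cos(J) = (25 + 100 - (125 - 50*sqrt(2))) / 100
cos(J) = sqrt(2)/2
J = arccos(sqrt(2)/2) = 45°

45°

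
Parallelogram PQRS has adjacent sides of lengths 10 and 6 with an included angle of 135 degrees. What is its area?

Area = 10 * 6 * sin(135°) = 60 * sqrt(2)/2 = 30*sqrt(2)

30*sqrt(2)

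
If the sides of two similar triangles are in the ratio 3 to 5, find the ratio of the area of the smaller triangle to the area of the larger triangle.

Area scales with the square of linear dimensions. If every length is multiplied by 3/5, then the area is multiplied by (3/5)^2 = 9/25.
The area ratio is 9:25.

9:25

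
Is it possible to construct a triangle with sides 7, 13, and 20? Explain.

Check the triangle inequality: 7 + 13 = 20 ≤ 20.
Since the sum of two sides does not exceed the third, no triangle can be formed.

No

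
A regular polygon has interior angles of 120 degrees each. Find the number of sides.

Exterior angle = 180 - 120 = 60. n = 360 / 60 = 6.

6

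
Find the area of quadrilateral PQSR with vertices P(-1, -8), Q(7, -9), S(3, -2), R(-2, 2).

Using the Shoelace formula for a quadrilateral (vertices in order):
Area = (1/2)|sum of (x_i * y_(i+1) - x_(i+1) * y_i)|
Terms: (-1*-9 - 7*-8) = 65, (7*-2 - 3*-9) = 13, (3*2 - -2*-2) = 2, (-2*-8 - -1*2) = 18
Sum = 98
Area = (1/2)(98) = 49

49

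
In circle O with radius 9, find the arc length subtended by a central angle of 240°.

Arc length = 2πr × θ/360
= 2π × 9 × 2/3
= 12*pi

12*pi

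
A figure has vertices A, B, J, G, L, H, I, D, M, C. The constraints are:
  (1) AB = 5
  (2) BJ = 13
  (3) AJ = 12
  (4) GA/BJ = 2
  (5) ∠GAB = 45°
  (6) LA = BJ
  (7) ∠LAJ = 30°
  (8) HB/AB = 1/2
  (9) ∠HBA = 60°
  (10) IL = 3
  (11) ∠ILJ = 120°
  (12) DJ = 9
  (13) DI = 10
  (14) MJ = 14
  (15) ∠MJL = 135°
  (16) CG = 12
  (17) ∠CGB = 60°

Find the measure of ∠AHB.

From the given relations: HB = 1/2·AB = 1/2·5 ≈ 2.5.
Step 1: By the law of cosines on triangle HBA: HA² = 2.5² + 5² − 2·2.5·5·cos(60°) = 18.75, so HA = 5/2·√3.
Step 2: By the inverse law of cosines on triangle AHB: cos(∠AHB) = ((5/2·√3)² + 2.5² − 5²) / (2·5/2·√3·2.5) = 0/21.65 = 0, so ∠AHB = 90°.

Therefore, the measure of angle ∠AHB = 90°.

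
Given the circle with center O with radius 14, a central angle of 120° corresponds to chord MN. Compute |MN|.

Drop a perpendicular from the center to the chord, bisecting both the chord and the central angle.
Each half-chord = r sin(θ/2) = 14 sin(60°).
The full chord = 2 × 14 × sin(60°) = 14*sqrt(3).

14*sqrt(3)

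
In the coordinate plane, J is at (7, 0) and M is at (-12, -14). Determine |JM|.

d = sqrt((-19)^2 + (-14)^2) = sqrt(557)

sqrt(557)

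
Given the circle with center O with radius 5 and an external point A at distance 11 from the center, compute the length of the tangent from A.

Let T be the point of tangency. Then OT ⊥ AT (radius ⊥ tangent).
In right triangle OTA: OA² = OT² + AT²
11² = 5² + AT²
AT² = 96, AT = 4*sqrt(6)

4*sqrt(6)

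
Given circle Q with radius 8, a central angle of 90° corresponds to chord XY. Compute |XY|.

Drop a perpendicular from the center to the chord, bisecting both the chord and the central angle.
Each half-chord = r sin(θ/2) = 8 sin(45°).
The full chord = 2 × 8 × sin(45°) = 8*sqrt(2).

8*sqrt(2)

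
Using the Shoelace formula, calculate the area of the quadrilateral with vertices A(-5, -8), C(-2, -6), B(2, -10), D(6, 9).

Shoelace: sum of cross terms = 121, Area = (1/2)|121| = 121/2

121/2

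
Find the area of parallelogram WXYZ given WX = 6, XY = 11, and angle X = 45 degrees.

The area of a parallelogram equals the product of two adjacent sides times the sine of the included angle.
This is because the height equals 11 * sin(45°) = 11*sqrt(2)/2.
Area = 6 * 11*sqrt(2)/2 = 33*sqrt(2)

33*sqrt(2)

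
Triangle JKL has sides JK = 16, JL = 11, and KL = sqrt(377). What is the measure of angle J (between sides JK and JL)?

By the inverse law of cosines: cos(J) = (JK² + JL² - KL²) / (2 × JK × JL)
cos(J) = (16² + 11² - (sqrt(377))²) / (2 × 16 × 11)
cos(J) = (256 + 121 - (377)) / 352
cos(J) = 0
J = arccos(0) = 90°

90°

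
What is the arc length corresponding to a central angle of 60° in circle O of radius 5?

Arc length = 2πr × θ/360
= 2π × 5 × 1/6
= 5*pi/3

5*pi/3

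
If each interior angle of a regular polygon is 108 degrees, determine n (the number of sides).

Exterior angle = 180 - 108 = 72. n = 360 / 72 = 5.

5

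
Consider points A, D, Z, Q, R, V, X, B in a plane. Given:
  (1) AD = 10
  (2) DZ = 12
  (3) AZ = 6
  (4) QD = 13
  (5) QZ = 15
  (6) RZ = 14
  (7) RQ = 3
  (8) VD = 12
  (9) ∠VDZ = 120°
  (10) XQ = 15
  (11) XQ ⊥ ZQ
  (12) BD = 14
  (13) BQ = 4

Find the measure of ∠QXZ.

Step 1: By the law of cosines on triangle XQZ: XZ² = 15² + 15² − 2·15·15·cos(90°) = 450, so XZ = 15·√2.
Step 2: By the inverse law of cosines on triangle QXZ: cos(∠QXZ) = (15² + (15·√2)² − 15²) / (2·15·15·√2) = 450/636.4 = 0.7071, so ∠QXZ = 45°.

Therefore, the measure of angle ∠QXZ = 45°.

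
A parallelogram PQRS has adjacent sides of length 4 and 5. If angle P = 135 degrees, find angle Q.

Consecutive angles are supplementary: angle Q = 180 - 135 = 45 degrees.

45 degrees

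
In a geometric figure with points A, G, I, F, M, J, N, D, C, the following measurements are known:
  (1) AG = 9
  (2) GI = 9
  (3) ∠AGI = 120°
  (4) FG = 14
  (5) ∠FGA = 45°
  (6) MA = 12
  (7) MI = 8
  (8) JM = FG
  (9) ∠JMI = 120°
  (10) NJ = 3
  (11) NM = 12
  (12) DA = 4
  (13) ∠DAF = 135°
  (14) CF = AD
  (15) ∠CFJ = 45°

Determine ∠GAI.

Step 1: By the law of cosines on triangle AGI: AI² = 9² + 9² − 2·9·9·cos(120°) = 243, so AI = 9·√3.
Step 2: By the inverse law of cosines on triangle GAI: cos(∠GAI) = (9² + (9·√3)² − 9²) / (2·9·9·√3) = 243/280.59 = 0.866, so ∠GAI = 30°.

Therefore, the measure of angle ∠GAI = 30°.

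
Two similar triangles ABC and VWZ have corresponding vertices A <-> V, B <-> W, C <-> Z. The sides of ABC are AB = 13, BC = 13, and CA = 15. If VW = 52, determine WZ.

Similar triangles have proportional sides. Setting up the proportion:
VW / AB = WZ / BC
52 / 13 = WZ / 13
WZ = 13 * 52 / 13 = 52.

52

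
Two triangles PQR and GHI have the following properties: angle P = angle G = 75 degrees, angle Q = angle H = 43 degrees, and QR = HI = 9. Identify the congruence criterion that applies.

The given information provides:
angle P = angle G = 75 degrees, angle Q = angle H = 43 degrees, and QR = HI = 9
This matches the AAS congruence theorem.
Two pairs of corresponding angles and a non-included side are equal (Angle-Angle-Side).

AAS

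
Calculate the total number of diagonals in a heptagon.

The number of diagonals in an n-gon is n(n - 3)/2.
For n = 7: 7(7 - 3)/2 = 7 × 4 / 2 = 14.

14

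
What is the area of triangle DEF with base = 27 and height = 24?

Area = (1/2)(27)(24) = 324

324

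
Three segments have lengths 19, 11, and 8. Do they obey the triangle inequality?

The longest side is 19. The other two sides sum to 8 + 11 = 19.
Since 19 ≤ 19, the two shorter sides cannot reach around to close the triangle.

No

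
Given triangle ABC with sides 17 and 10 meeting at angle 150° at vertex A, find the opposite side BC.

By the law of cosines: BC^2 = AB^2 + AC^2 - 2*AB*AC*cos(A)
BC^2 = 17^2 + 10^2 - 2*17*10*cos(150°)
BC^2 = 289 + 100 - 340*(-sqrt(3)/2)
BC^2 = 170*sqrt(3) + 389
BC = sqrt(170*sqrt(3) + 389)

sqrt(170*sqrt(3) + 389)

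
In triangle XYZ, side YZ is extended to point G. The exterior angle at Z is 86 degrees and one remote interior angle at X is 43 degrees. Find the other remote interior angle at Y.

angle Y = 86 - 43 = 43 degrees (exterior angle theorem).

43 degrees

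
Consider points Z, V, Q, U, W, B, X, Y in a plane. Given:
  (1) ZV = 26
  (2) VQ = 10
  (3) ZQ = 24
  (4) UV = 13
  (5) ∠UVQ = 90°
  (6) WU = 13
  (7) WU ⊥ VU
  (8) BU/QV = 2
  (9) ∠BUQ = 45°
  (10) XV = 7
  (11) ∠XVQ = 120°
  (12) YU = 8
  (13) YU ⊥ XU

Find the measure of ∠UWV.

Step 1: By the law of cosines on triangle WUV: WV² = 13² + 13² − 2·13·13·cos(90°) = 338, so WV = 13·√2.
Step 2: By the inverse law of cosines on triangle UWV: cos(∠UWV) = (13² + (13·√2)² − 13²) / (2·13·13·√2) = 338/478 = 0.7071, so ∠UWV = 45°.

Therefore, the measure of angle ∠UWV = 45°.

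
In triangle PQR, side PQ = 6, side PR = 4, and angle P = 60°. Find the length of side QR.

By the law of cosines: QR^2 = PQ^2 + PR^2 - 2*PQ*PR*cos(P)
QR^2 = 6^2 + 4^2 - 2*6*4*cos(60°)
QR^2 = 36 + 16 - 48*(1/2)
QR^2 = 28
QR = 2*sqrt(7)

2*sqrt(7)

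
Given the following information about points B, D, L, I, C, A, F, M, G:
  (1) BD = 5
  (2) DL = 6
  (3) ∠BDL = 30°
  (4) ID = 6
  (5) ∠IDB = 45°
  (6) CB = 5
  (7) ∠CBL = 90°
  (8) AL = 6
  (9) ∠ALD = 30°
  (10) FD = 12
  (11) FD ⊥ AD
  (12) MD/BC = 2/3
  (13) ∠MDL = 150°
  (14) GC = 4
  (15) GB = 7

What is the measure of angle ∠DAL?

Step 1: By the law of cosines on triangle ALD: AD² = 6² + 6² − 2·6·6·cos(30°) = 9.65, so AD ≈ 3.11.
Step 2: By the inverse law of cosines on triangle DAL: cos(∠DAL) = (3.11² + 6² − 6²) / (2·3.11·6) = 9.65/37.27 = 0.2588, so ∠DAL = 75°.

Therefore, the measure of angle ∠DAL = 75°.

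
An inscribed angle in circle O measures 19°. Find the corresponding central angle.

By the inscribed angle theorem, the central angle is twice the inscribed angle.
Central angle = 2 × 19° = 38°

38°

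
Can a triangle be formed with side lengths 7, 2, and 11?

The longest side is 11. The other two sides sum to 2 + 7 = 9.
Since 9 ≤ 11, the two shorter sides cannot reach around to close the triangle.

No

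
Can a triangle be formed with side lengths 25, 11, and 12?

Check the triangle inequality: 11 + 12 = 23 ≤ 25.
Since the sum of two sides does not exceed the third, no triangle can be formed.

No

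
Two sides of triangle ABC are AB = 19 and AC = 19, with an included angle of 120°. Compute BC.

Law of cosines: BC^2 = 19^2 + 19^2 - 2(19)(19)cos(120°) = 1083, so BC = 19*sqrt(3).

19*sqrt(3)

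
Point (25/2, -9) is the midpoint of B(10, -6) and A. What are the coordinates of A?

Using the midpoint formula: M = ((x1 + x2)/2, (y1 + y2)/2)
We know M = (25/2, -9) and B = (10, -6)
For x: 25/2 = (10 + x2)/2, so x2 = 2*25/2 - 10 = 15
For y: -9 = (-6 + y2)/2, so y2 = 2*-9 - -6 = -12
A = (15, -12)

(15, -12)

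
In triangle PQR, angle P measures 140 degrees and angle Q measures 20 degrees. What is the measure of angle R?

angle R = 180 - 140 - 20 = 20 degrees.

20 degrees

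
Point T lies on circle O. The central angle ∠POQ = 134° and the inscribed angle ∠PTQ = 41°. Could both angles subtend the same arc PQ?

By the inscribed angle theorem, the inscribed angle for a central angle of 134° should be 134° / 2 = 67°.
The given inscribed angle is 41°, which does not equal 67°.
Therefore, no, they do not correspond to the same arc.

No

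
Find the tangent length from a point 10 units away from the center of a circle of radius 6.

tangent = √(d² - r²) = √(10² - 6²) = √(100 - 36) = √64 = 8

8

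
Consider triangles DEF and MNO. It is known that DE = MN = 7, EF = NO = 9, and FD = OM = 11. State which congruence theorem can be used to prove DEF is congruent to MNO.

Consider the given information: DE = MN = 7, EF = NO = 9, and FD = OM = 11
This is not SAS or HL: SAS requires two sides and the included angle between them. HL only applies to right triangles with matching hypotenuse and leg.
The correct criterion is SSS. All three pairs of corresponding sides are equal (Side-Side-Side).

SSS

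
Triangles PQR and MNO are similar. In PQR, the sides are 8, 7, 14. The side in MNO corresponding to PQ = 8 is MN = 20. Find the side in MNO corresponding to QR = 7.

Similar triangles have proportional sides. Setting up the proportion:
MN / PQ = NO / QR
20 / 8 = NO / 7
NO = 7 * 20 / 8 = 35/2.

35/2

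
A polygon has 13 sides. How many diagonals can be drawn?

Each of the 13 vertices connects to 10 non-adjacent vertices via diagonals.
Total connections = 13 × 10 = 130, but each diagonal is counted twice.
Number of diagonals = 130 / 2 = 65.

65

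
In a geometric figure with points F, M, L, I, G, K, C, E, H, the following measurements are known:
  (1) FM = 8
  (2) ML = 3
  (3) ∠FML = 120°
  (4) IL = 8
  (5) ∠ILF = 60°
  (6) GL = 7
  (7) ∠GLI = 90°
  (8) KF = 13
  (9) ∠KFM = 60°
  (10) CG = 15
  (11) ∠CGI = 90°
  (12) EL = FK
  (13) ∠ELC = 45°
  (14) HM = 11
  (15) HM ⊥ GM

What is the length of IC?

Step 1: By the law of cosines on triangle GLI: GI² = 7² + 8² − 2·7·8·cos(90°) = 113, so GI = √113.
Step 2: By the law of cosines on triangle IGC: IC² = √113² + 15² − 2·√113·15·cos(90°) = 338, so IC = 13·√2.

Therefore, the length of IC = 13·√2.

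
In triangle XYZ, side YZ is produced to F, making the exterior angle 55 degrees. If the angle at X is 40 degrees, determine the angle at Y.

The exterior angle theorem states that an exterior angle equals the sum of the two non-adjacent interior angles.
So 55 = 40 + angle Y, which gives angle Y = 55 - 40 = 15 degrees.

15 degrees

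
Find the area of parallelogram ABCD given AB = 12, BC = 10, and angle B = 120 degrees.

Area = a * b * sin(theta)
Area = 12 * 10 * sin(120 degrees)
Area = 120 * sqrt(3)/2
Area = 60*sqrt(3)

60*sqrt(3)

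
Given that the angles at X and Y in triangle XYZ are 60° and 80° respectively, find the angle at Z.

Let angle Z = x. Then 60 + 80 + x = 180.
x = 180 - 140 = 40 degrees.

40 degrees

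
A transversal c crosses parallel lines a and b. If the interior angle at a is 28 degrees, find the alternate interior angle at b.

Alternate interior angles lie on opposite sides of the transversal, between the parallel lines.
By the alternate interior angle theorem, they are equal: 28 degrees.

28 degrees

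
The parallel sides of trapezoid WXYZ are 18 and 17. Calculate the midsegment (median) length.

The midsegment (median) of a trapezoid connects the midpoints of the non-parallel sides.
Its length is the average of the two bases: (18 + 17) / 2 = 35/2.

35/2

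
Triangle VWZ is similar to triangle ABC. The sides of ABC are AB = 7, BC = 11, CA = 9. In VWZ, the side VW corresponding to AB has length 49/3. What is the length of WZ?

k = 49/3/7 = 7/3. WZ = 7/3 * 11 = 77/3.

77/3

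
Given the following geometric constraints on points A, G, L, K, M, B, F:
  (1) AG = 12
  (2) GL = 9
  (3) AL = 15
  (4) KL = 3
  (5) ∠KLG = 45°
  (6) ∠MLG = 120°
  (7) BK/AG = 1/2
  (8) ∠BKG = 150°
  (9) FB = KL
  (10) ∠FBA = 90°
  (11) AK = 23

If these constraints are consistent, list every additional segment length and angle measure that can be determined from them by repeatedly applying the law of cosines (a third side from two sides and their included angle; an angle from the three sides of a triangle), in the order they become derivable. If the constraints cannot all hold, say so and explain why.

These constraints are not satisfiable: by the triangle inequality in triangle LAK, (3) AL = 15 and (4) KL = 3 force AK ≤ 15 + 3 = 18, but (11) says AK = 23. No planar figure meets all of them, so nothing further can be derived.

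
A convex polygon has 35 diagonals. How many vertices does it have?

Using d = n(n - 3)/2, we solve 35 = n(n - 3)/2.
So n(n - 3) = 70.
Testing n = 10: 10 * 7 = 70 = 70. Correct.
The polygon has 10 sides.

10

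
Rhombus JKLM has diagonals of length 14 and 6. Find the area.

Area = (14 * 6) / 2 = 84 / 2 = 42

42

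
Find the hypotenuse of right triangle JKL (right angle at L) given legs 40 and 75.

JK = sqrt(40^2 + 75^2) = sqrt(7225) = 85

85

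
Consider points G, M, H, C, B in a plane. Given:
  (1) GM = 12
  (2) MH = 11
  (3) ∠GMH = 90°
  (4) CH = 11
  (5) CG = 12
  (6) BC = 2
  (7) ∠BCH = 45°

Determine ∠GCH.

Step 1: By the law of cosines on triangle GMH: GH² = 12² + 11² − 2·12·11·cos(90°) = 265, so GH ≈ 16.28.
Step 2: By the inverse law of cosines on triangle GCH: cos(∠GCH) = (12² + 11² − 16.28²) / (2·12·11) = 0/264 = 0, so ∠GCH = 90°.

Therefore, the measure of angle ∠GCH = 90°.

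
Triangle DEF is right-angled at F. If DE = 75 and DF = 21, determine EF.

By the Pythagorean theorem: EF^2 = DE^2 - DF^2
EF^2 = 75^2 - 21^2 = 5625 - 441 = 5184
EF = sqrt(5184) = 72

72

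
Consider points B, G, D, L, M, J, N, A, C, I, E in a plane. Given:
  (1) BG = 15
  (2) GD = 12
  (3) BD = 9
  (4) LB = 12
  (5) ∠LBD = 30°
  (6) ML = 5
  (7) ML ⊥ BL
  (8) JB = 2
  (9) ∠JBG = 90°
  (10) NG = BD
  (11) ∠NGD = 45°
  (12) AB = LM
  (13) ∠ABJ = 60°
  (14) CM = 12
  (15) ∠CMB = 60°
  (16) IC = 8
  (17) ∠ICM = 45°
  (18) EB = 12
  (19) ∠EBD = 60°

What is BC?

Step 1: By the law of cosines on triangle BLM: BM² = 12² + 5² − 2·12·5·cos(90°) = 169, so BM = 13.
Step 2: By the law of cosines on triangle BMC: BC² = 13² + 12² − 2·13·12·cos(60°) = 157, so BC = √157.

Therefore, the length of BC = √157.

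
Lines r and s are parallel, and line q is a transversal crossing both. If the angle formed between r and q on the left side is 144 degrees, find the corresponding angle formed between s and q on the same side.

Corresponding angles formed by parallel lines and a transversal are equal.
The given angle is 144 degrees.
The corresponding angle = 144 degrees.

144 degrees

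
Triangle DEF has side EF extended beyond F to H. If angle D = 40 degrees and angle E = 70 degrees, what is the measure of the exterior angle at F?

By the exterior angle theorem, an exterior angle of a triangle equals the sum of the two remote interior angles.
Exterior angle = angle D + angle E
Exterior angle = 40 + 70 = 110 degrees

110 degrees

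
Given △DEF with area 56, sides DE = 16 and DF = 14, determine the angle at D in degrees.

From the SAS area formula Area = (1/2)ab sin(C), rearranging gives sin(C) = 2*Area/(ab).
sin(C) = 2 * 56 / (224) = 1/2.
Therefore C = arcsin(1/2) = 30°.
Since sin(180° - C) = sin(C), the obtuse angle 150° gives the same area, so C = 30° or C = 150°.

30° or 150°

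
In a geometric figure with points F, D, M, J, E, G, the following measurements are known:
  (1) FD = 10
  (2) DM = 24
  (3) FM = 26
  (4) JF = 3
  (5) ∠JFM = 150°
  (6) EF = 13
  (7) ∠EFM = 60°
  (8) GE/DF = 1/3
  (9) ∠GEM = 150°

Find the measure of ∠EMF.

Step 1: By the law of cosines on triangle MFE: ME² = 26² + 13² − 2·26·13·cos(60°) = 507, so ME = 13·√3.
Step 2: By the inverse law of cosines on triangle EMF: cos(∠EMF) = ((13·√3)² + 26² − 13²) / (2·13·√3·26) = 1014/1170.87 = 0.866, so ∠EMF = 30°.

Therefore, the measure of angle ∠EMF = 30°.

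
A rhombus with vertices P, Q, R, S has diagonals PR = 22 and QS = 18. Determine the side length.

Half-diagonals are 11 and 9. side = sqrt(11^2 + 9^2) = sqrt(202)

sqrt(202)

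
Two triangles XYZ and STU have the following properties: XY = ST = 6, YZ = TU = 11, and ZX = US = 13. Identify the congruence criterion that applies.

Consider the given information: XY = ST = 6, YZ = TU = 11, and ZX = US = 13
This is not ASA or HL: ASA requires two angles and the side between them. HL only applies to right triangles with matching hypotenuse and leg.
The correct criterion is SSS. All three pairs of corresponding sides are equal (Side-Side-Side).

SSS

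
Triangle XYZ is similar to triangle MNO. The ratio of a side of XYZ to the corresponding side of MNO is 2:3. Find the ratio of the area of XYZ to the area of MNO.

The ratio of areas of similar triangles equals the square of the side ratio.
Side ratio = 2:3
Area ratio = (2/3)^2 = 4/9 = 4:9

4:9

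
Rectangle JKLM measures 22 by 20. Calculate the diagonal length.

A rectangle's diagonal splits it into two right triangles, with the diagonal as the hypotenuse.
By the Pythagorean theorem, d^2 = 22^2 + 20^2 = 884.
Therefore d = sqrt(884) = 2*sqrt(221).

2*sqrt(221)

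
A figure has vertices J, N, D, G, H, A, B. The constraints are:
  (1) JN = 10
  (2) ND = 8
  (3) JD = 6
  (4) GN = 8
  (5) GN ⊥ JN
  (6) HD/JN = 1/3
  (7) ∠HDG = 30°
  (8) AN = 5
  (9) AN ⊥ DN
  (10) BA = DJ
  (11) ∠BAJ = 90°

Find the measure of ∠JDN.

Step 1: By the inverse law of cosines on triangle JDN: cos(∠JDN) = (6² + 8² − 10²) / (2·6·8) = 0/96 = 0, so ∠JDN = 90°.

Therefore, the measure of angle ∠JDN = 90°.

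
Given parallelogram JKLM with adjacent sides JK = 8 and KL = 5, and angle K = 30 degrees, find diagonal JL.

The diagonal of a parallelogram can be found by treating two adjacent sides and the diagonal as a triangle.
Applying the law of cosines with sides 8, 5 and included angle 30°:
d^2 = 64 + 25 - 80*cos(30°) = 89 - 40*sqrt(3)
d = sqrt(89 - 40*sqrt(3))

sqrt(89 - 40*sqrt(3))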